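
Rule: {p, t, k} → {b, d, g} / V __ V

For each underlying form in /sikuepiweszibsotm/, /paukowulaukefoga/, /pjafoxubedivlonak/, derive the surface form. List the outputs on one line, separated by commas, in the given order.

/sikuepiweszibsotm/: /k/ is a voiceless stop between vowels /i/ and /u/, so it voices to [g]. /p/ is a voiceless stop between vowels /e/ and /i/, so it voices to [b]. → [siguebiweszibsotm].
/paukowulaukefoga/: /k/ is a voiceless stop between vowels /u/ and /o/, so it voices to [g]. /k/ is a voiceless stop between vowels /u/ and /e/, so it voices to [g]. → [paugowulaugefoga].
/pjafoxubedivlonak/: the rule's environment is not met; surfaces unchanged as [pjafoxubedivlonak].

siguebiweszibsotm, paugowulaugefoga, pjafoxubedivlonak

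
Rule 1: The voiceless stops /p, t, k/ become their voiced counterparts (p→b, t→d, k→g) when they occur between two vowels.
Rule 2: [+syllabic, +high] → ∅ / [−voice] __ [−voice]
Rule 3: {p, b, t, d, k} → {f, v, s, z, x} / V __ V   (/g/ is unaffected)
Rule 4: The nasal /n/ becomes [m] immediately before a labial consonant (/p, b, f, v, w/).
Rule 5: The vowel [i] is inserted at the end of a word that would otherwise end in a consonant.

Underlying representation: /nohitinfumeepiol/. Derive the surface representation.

Rule 1 (intervocalic voicing): /t/ is a voiceless stop between vowels /i/ and /i/, so it voices to [d]. /p/ is a voiceless stop between vowels /e/ and /i/, so it voices to [b]. /nohitinfumeepiol/ → nohidinfumeebiol.
Rule 2 (high vowel syncope): no segment meets the environment; /nohidinfumeebiol/ is unchanged.
Rule 3 (intervocalic spirantization): /d/ is a stop between vowels /i/ and /i/, so it spirantizes to the fricative [z]. /b/ is a stop between vowels /e/ and /i/, so it spirantizes to the fricative [v]. /nohidinfumeebiol/ → nohizinfumeeviol.
Rule 4 (nasal place assimilation): /n/ precedes the labial consonant /f/, so it assimilates in place to [m]. /nohizinfumeeviol/ → nohizimfumeeviol.
Rule 5 (final i-epenthesis): the form ends in the consonant /l/, so [i] is inserted word-finally. /nohizimfumeeviol/ → nohizimfumeevioli.

nohizimfumeevioli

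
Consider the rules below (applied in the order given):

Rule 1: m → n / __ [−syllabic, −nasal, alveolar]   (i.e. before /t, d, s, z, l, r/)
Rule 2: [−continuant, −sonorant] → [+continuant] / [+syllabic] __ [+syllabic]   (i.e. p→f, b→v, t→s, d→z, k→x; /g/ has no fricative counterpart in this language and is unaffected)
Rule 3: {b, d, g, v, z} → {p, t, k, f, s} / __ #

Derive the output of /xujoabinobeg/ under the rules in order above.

xujoavinovek

Rule 1 (nasal place assimilation): no segment meets the environment; /xujoabinobeg/ is unchanged.
Rule 2 (intervocalic spirantization): /b/ is a stop between vowels /a/ and /i/, so it spirantizes to the fricative [v]. /b/ is a stop between vowels /o/ and /e/, so it spirantizes to the fricative [v]. /xujoabinobeg/ → xujoavinoveg.
Rule 3 (final devoicing): /g/ is a voiced obstruent in word-final position, so it devoices to [k]. /xujoavinoveg/ → xujoavinovek.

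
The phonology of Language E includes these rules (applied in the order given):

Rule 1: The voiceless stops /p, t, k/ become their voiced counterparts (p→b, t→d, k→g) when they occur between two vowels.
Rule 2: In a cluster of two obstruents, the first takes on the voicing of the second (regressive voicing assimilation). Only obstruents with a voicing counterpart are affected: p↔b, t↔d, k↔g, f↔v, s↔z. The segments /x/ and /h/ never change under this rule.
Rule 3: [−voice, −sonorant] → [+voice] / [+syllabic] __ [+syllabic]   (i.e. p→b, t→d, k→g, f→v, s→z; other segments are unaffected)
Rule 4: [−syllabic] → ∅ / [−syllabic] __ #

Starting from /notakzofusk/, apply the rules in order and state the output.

nodagzovus

Rule 1 (intervocalic voicing): /t/ is a voiceless stop between vowels /o/ and /a/, so it voices to [d]. /notakzofusk/ → nodakzofusk.
Rule 2 (regressive voicing assimilation): /k/ precedes the voiced obstruent /z/, so it voices to [g] by assimilation. /nodakzofusk/ → nodagzofusk.
Rule 3 (intervocalic voicing): /f/ is a voiceless obstruent between vowels /o/ and /u/, so it voices to [v]. /nodagzofusk/ → nodagzovusk.
Rule 4 (final cluster simplification): /k/ is the second consonant of a word-final cluster /sk/, so it deletes. /nodagzovusk/ → nodagzovus.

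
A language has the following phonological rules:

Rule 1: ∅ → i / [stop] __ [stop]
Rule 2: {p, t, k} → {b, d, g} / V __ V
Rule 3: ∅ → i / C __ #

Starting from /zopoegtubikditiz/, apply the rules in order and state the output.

Rule 1 (stop-cluster i-epenthesis): /g/ and /t/ form a stop–stop cluster, so [i] is inserted between them. /k/ and /d/ form a stop–stop cluster, so [i] is inserted between them. /zopoegtubikditiz/ → zopoegitubikiditiz.
Rule 2 (intervocalic voicing): /p/ is a voiceless stop between vowels /o/ and /o/, so it voices to [b]. /t/ is a voiceless stop between vowels /i/ and /u/, so it voices to [d]. /k/ is a voiceless stop between vowels /i/ and /i/, so it voices to [g]. /t/ is a voiceless stop between vowels /i/ and /i/, so it voices to [d]. /zopoegitubikiditiz/ → zoboegidubigididiz.
Rule 3 (final i-epenthesis): the form ends in the consonant /z/, so [i] is inserted word-finally. /zoboegidubigididiz/ → zoboegidubigididizi.

zoboegidubigididizi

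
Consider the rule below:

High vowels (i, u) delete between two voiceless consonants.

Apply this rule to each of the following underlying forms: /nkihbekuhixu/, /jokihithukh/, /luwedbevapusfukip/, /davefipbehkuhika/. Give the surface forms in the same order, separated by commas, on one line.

/nkihbekuhixu/: /i/ is a high vowel flanked by voiceless consonants /k/ and /h/, so it deletes. /u/ is a high vowel flanked by voiceless consonants /k/ and /h/, so it deletes. /i/ is a high vowel flanked by voiceless consonants /h/ and /x/, so it deletes. → [nkhbekhxu].
/jokihithukh/: /i/ is a high vowel flanked by voiceless consonants /k/ and /h/, so it deletes. /i/ is a high vowel flanked by voiceless consonants /h/ and /t/, so it deletes. /u/ is a high vowel flanked by voiceless consonants /h/ and /k/, so it deletes. → [jokhthkh].
/luwedbevapusfukip/: /u/ is a high vowel flanked by voiceless consonants /p/ and /s/, so it deletes. /u/ is a high vowel flanked by voiceless consonants /f/ and /k/, so it deletes. /i/ is a high vowel flanked by voiceless consonants /k/ and /p/, so it deletes. → [luwedbevapsfkp].
/davefipbehkuhika/: /i/ is a high vowel flanked by voiceless consonants /f/ and /p/, so it deletes. /u/ is a high vowel flanked by voiceless consonants /k/ and /h/, so it deletes. /i/ is a high vowel flanked by voiceless consonants /h/ and /k/, so it deletes. → [davefpbehkhka].

nkhbekhxu, jokhthkh, luwedbevapsfkp, davefpbehkhka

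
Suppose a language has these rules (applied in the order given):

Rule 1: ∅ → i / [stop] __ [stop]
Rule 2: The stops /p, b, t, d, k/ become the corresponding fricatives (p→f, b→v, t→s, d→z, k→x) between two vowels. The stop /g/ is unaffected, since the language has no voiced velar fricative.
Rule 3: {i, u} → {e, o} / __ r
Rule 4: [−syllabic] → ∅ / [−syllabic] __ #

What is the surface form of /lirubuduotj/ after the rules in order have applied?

leruvuzuot

Rule 1 (stop-cluster i-epenthesis): no segment meets the environment; /lirubuduotj/ is unchanged.
Rule 2 (intervocalic spirantization): /b/ is a stop between vowels /u/ and /u/, so it spirantizes to the fricative [v]. /d/ is a stop between vowels /u/ and /u/, so it spirantizes to the fricative [z]. /lirubuduotj/ → liruvuzuotj.
Rule 3 (pre-rhotic lowering): /i/ is a high vowel immediately before /r/, so it lowers to [e]. /liruvuzuotj/ → leruvuzuotj.
Rule 4 (final cluster simplification): /j/ is the second consonant of a word-final cluster /tj/, so it deletes. /leruvuzuotj/ → leruvuzuot.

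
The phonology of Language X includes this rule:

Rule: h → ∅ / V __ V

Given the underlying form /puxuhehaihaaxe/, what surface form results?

puxueaiaaxe

/h/ occurs between vowels /u/ and /e/, so it deletes.
/h/ occurs between vowels /e/ and /a/, so it deletes.
/h/ occurs between vowels /i/ and /a/, so it deletes.
Surface form: [puxueaiaaxe].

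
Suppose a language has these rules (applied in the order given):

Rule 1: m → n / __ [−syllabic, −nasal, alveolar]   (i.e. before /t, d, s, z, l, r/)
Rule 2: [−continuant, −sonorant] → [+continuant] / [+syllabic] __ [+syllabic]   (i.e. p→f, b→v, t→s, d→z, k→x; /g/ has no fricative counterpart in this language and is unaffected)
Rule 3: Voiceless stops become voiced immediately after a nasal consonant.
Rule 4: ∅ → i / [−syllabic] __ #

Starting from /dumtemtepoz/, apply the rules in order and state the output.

dundendefozi

Rule 1 (nasal place assimilation): /m/ precedes the alveolar consonant /t/, so it assimilates in place to [n]. /m/ precedes the alveolar consonant /t/, so it assimilates in place to [n]. /dumtemtepoz/ → duntentepoz.
Rule 2 (intervocalic spirantization): /p/ is a stop between vowels /e/ and /o/, so it spirantizes to the fricative [f]. /duntentepoz/ → duntentefoz.
Rule 3 (post-nasal voicing): /t/ is a voiceless stop immediately after the nasal /n/, so it voices to [d]. /t/ is a voiceless stop immediately after the nasal /n/, so it voices to [d]. /duntentefoz/ → dundendefoz.
Rule 4 (final i-epenthesis): the form ends in the consonant /z/, so [i] is inserted word-finally. /dundendefoz/ → dundendefozi.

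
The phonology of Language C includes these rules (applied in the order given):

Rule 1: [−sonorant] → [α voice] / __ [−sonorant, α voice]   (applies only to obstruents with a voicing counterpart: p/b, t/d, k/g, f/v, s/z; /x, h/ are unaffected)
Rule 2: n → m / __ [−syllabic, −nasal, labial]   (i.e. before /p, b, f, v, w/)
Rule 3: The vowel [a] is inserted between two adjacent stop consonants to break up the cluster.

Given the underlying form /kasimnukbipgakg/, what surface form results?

Rule 1 (regressive voicing assimilation): /k/ precedes the voiced obstruent /b/, so it voices to [g] by assimilation. /p/ precedes the voiced obstruent /g/, so it voices to [b] by assimilation. /k/ precedes the voiced obstruent /g/, so it voices to [g] by assimilation. /kasimnukbipgakg/ → kasimnugbibgagg.
Rule 2 (nasal place assimilation): no segment meets the environment; /kasimnugbibgagg/ is unchanged.
Rule 3 (stop-cluster a-epenthesis): /g/ and /b/ form a stop–stop cluster, so [a] is inserted between them. /b/ and /g/ form a stop–stop cluster, so [a] is inserted between them. /g/ and /g/ form a stop–stop cluster, so [a] is inserted between them. /kasimnugbibgagg/ → kasimnugabibagagag.

kasimnugabibagagag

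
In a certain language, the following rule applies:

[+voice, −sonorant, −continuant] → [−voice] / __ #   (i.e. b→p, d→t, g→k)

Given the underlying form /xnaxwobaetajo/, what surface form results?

xnaxwobaetajo

No segment of /xnaxwobaetajo/ meets the structural description of the rule, so the form surfaces unchanged.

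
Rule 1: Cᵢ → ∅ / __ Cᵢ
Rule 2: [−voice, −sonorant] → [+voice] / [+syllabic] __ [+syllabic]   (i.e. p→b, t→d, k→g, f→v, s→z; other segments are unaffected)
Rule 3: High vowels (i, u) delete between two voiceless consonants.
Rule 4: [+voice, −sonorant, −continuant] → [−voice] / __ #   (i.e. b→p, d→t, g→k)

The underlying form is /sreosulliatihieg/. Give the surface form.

Rule 1 (degemination): /ll/ is a geminate; the first /l/ deletes. /sreosulliatihieg/ → sreosuliatihieg.
Rule 2 (intervocalic voicing): /s/ is a voiceless obstruent between vowels /o/ and /u/, so it voices to [z]. /t/ is a voiceless obstruent between vowels /a/ and /i/, so it voices to [d]. /sreosuliatihieg/ → sreozuliadihieg.
Rule 3 (high vowel syncope): no segment meets the environment; /sreozuliadihieg/ is unchanged.
Rule 4 (final devoicing): /g/ is a voiced stop in word-final position, so it devoices to [k]. /sreozuliadihieg/ → sreozuliadihiek.

sreozuliadihiek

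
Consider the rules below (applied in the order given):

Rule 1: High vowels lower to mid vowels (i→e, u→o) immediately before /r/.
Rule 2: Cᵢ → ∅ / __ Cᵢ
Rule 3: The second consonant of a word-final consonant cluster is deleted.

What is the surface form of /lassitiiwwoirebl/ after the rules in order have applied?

lasitiiwoereb

Rule 1 (pre-rhotic lowering): /i/ is a high vowel immediately before /r/, so it lowers to [e]. /lassitiiwwoirebl/ → lassitiiwwoerebl.
Rule 2 (degemination): /ss/ is a geminate; the first /s/ deletes. /ww/ is a geminate; the first /w/ deletes. /lassitiiwwoerebl/ → lasitiiwoerebl.
Rule 3 (final cluster simplification): /l/ is the second consonant of a word-final cluster /bl/, so it deletes. /lasitiiwoerebl/ → lasitiiwoereb.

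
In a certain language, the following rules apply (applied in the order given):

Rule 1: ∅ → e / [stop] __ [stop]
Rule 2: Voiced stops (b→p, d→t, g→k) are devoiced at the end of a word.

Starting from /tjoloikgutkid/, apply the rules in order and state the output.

Rule 1 (stop-cluster e-epenthesis): /k/ and /g/ form a stop–stop cluster, so [e] is inserted between them. /t/ and /k/ form a stop–stop cluster, so [e] is inserted between them. /tjoloikgutkid/ → tjoloikegutekid.
Rule 2 (final devoicing): /d/ is a voiced stop in word-final position, so it devoices to [t]. /tjoloikegutekid/ → tjoloikegutekit.

tjoloikegutekit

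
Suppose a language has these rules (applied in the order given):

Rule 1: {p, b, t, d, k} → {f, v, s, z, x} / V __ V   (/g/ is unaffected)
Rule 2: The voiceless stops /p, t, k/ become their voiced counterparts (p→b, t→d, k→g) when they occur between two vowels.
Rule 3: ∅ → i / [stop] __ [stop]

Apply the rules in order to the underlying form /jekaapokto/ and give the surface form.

Rule 1 (intervocalic spirantization): /k/ is a stop between vowels /e/ and /a/, so it spirantizes to the fricative [x]. /p/ is a stop between vowels /a/ and /o/, so it spirantizes to the fricative [f]. /jekaapokto/ → jexaafokto.
Rule 2 (intervocalic voicing): no segment meets the environment; /jexaafokto/ is unchanged.
Rule 3 (stop-cluster i-epenthesis): /k/ and /t/ form a stop–stop cluster, so [i] is inserted between them. /jexaafokto/ → jexaafokito.

jexaafokito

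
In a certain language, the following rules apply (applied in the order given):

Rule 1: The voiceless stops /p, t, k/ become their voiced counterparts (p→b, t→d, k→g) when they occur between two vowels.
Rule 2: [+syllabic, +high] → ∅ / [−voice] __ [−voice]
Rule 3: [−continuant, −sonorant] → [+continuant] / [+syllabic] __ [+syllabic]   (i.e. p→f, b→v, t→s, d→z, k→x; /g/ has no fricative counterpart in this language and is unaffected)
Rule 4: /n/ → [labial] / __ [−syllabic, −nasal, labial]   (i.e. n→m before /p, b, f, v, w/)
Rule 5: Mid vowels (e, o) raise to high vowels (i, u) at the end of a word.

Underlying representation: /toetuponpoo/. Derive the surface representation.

toezuvompou

Rule 1 (intervocalic voicing): /t/ is a voiceless stop between vowels /e/ and /u/, so it voices to [d]. /p/ is a voiceless stop between vowels /u/ and /o/, so it voices to [b]. /toetuponpoo/ → toedubonpoo.
Rule 2 (high vowel syncope): no segment meets the environment; /toedubonpoo/ is unchanged.
Rule 3 (intervocalic spirantization): /d/ is a stop between vowels /e/ and /u/, so it spirantizes to the fricative [z]. /b/ is a stop between vowels /u/ and /o/, so it spirantizes to the fricative [v]. /toedubonpoo/ → toezuvonpoo.
Rule 4 (nasal place assimilation): /n/ precedes the labial consonant /p/, so it assimilates in place to [m]. /toezuvonpoo/ → toezuvompoo.
Rule 5 (final vowel raising): /o/ is a mid vowel in word-final position, so it raises to [u]. /toezuvompoo/ → toezuvompou.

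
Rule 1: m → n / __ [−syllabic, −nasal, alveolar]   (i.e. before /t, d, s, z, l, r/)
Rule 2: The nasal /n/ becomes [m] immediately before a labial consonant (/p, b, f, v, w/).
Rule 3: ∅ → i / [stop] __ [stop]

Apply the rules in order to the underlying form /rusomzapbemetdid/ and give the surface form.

rusonzapibemetidid

Rule 1 (nasal place assimilation): /m/ precedes the alveolar consonant /z/, so it assimilates in place to [n]. /rusomzapbemetdid/ → rusonzapbemetdid.
Rule 2 (nasal place assimilation): no segment meets the environment; /rusonzapbemetdid/ is unchanged.
Rule 3 (stop-cluster i-epenthesis): /p/ and /b/ form a stop–stop cluster, so [i] is inserted between them. /t/ and /d/ form a stop–stop cluster, so [i] is inserted between them. /rusonzapbemetdid/ → rusonzapibemetidid.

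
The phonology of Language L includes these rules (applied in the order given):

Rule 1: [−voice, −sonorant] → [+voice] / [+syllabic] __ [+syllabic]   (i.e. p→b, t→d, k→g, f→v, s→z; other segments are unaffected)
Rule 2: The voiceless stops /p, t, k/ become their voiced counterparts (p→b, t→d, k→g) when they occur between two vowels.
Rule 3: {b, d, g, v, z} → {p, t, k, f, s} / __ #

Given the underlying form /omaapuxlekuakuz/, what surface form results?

omaabuxleguagus

Rule 1 (intervocalic voicing): /p/ is a voiceless obstruent between vowels /a/ and /u/, so it voices to [b]. /k/ is a voiceless obstruent between vowels /e/ and /u/, so it voices to [g]. /k/ is a voiceless obstruent between vowels /a/ and /u/, so it voices to [g]. /omaapuxlekuakuz/ → omaabuxleguaguz.
Rule 2 (intervocalic voicing): no segment meets the environment; /omaabuxleguaguz/ is unchanged.
Rule 3 (final devoicing): /z/ is a voiced obstruent in word-final position, so it devoices to [s]. /omaabuxleguaguz/ → omaabuxleguagus.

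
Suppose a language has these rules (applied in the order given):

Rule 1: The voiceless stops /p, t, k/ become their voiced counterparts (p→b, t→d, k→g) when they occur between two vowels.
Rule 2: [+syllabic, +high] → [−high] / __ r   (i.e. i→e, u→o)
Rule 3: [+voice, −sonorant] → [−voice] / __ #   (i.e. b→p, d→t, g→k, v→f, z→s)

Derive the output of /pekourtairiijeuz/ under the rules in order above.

pegoortaeriijeus

Rule 1 (intervocalic voicing): /k/ is a voiceless stop between vowels /e/ and /o/, so it voices to [g]. /pekourtairiijeuz/ → pegourtairiijeuz.
Rule 2 (pre-rhotic lowering): /u/ is a high vowel immediately before /r/, so it lowers to [o]. /i/ is a high vowel immediately before /r/, so it lowers to [e]. /pegourtairiijeuz/ → pegoortaeriijeuz.
Rule 3 (final devoicing): /z/ is a voiced obstruent in word-final position, so it devoices to [s]. /pegoortaeriijeuz/ → pegoortaeriijeus.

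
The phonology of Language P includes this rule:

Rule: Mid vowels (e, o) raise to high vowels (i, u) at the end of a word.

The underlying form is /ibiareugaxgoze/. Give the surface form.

ibiareugaxgozi

Scanning /ibiareugaxgoze/: /e/ at position 6 is not in the conditioning environment; /o/ at position 12 is not in the conditioning environment; /e/ is a mid vowel in word-final position, so it raises to [i].
Result: [ibiareugaxgozi].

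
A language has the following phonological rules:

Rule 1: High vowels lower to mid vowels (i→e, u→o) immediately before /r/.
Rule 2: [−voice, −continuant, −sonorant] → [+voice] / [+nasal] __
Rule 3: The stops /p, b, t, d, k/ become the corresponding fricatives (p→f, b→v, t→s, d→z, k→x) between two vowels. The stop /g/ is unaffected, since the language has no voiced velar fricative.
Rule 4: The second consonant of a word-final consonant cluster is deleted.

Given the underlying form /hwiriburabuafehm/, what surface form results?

Rule 1 (pre-rhotic lowering): /i/ is a high vowel immediately before /r/, so it lowers to [e]. /u/ is a high vowel immediately before /r/, so it lowers to [o]. /hwiriburabuafehm/ → hweriborabuafehm.
Rule 2 (post-nasal voicing): no segment meets the environment; /hweriborabuafehm/ is unchanged.
Rule 3 (intervocalic spirantization): /b/ is a stop between vowels /i/ and /o/, so it spirantizes to the fricative [v]. /b/ is a stop between vowels /a/ and /u/, so it spirantizes to the fricative [v]. /hweriborabuafehm/ → hwerivoravuafehm.
Rule 4 (final cluster simplification): /m/ is the second consonant of a word-final cluster /hm/, so it deletes. /hwerivoravuafehm/ → hwerivoravuafeh.

hwerivoravuafeh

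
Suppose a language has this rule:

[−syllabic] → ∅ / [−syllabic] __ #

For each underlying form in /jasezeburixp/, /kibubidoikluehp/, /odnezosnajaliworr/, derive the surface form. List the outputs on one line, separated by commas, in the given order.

/jasezeburixp/: /p/ is the second consonant of a word-final cluster /xp/, so it deletes. → [jasezeburix].
/kibubidoikluehp/: /p/ is the second consonant of a word-final cluster /hp/, so it deletes. → [kibubidoiklueh].
/odnezosnajaliworr/: /r/ is the second consonant of a word-final cluster /rr/, so it deletes. → [odnezosnajaliwor].

jasezeburix, kibubidoiklueh, odnezosnajaliwor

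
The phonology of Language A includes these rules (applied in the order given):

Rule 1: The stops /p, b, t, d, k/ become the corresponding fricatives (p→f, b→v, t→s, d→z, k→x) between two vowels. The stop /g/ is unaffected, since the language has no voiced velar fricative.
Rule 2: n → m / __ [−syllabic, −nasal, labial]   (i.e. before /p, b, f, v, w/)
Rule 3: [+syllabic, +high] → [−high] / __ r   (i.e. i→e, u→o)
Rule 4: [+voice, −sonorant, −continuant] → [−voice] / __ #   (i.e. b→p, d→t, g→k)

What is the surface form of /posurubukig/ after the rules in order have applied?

Rule 1 (intervocalic spirantization): /b/ is a stop between vowels /u/ and /u/, so it spirantizes to the fricative [v]. /k/ is a stop between vowels /u/ and /i/, so it spirantizes to the fricative [x]. /posurubukig/ → posuruvuxig.
Rule 2 (nasal place assimilation): no segment meets the environment; /posuruvuxig/ is unchanged.
Rule 3 (pre-rhotic lowering): /u/ is a high vowel immediately before /r/, so it lowers to [o]. /posuruvuxig/ → posoruvuxig.
Rule 4 (final devoicing): /g/ is a voiced stop in word-final position, so it devoices to [k]. /posoruvuxig/ → posoruvuxik.

posoruvuxik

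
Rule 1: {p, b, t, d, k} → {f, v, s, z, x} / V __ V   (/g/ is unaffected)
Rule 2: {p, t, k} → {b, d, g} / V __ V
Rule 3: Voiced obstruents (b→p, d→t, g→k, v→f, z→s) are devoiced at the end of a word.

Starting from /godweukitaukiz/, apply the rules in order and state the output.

godweuxisauxis

Rule 1 (intervocalic spirantization): /k/ is a stop between vowels /u/ and /i/, so it spirantizes to the fricative [x]. /t/ is a stop between vowels /i/ and /a/, so it spirantizes to the fricative [s]. /k/ is a stop between vowels /u/ and /i/, so it spirantizes to the fricative [x]. /godweukitaukiz/ → godweuxisauxiz.
Rule 2 (intervocalic voicing): no segment meets the environment; /godweuxisauxiz/ is unchanged.
Rule 3 (final devoicing): /z/ is a voiced obstruent in word-final position, so it devoices to [s]. /godweuxisauxiz/ → godweuxisauxis.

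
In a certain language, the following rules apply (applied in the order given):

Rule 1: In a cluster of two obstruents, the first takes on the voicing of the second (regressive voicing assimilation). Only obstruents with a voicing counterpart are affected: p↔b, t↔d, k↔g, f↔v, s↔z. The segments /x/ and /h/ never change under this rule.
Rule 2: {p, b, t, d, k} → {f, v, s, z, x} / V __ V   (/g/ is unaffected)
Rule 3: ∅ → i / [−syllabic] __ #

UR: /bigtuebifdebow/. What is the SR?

Rule 1 (regressive voicing assimilation): /g/ precedes the voiceless obstruent /t/, so it devoices to [k] by assimilation. /f/ precedes the voiced obstruent /d/, so it voices to [v] by assimilation. /bigtuebifdebow/ → biktuebivdebow.
Rule 2 (intervocalic spirantization): /b/ is a stop between vowels /e/ and /i/, so it spirantizes to the fricative [v]. /b/ is a stop between vowels /e/ and /o/, so it spirantizes to the fricative [v]. /biktuebivdebow/ → biktuevivdevow.
Rule 3 (final i-epenthesis): the form ends in the consonant /w/, so [i] is inserted word-finally. /biktuevivdevow/ → biktuevivdevowi.

biktuevivdevowi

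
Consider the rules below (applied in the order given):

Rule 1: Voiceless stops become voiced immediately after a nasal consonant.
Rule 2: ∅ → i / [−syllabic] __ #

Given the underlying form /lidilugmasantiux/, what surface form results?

lidilugmasandiuxi

Rule 1 (post-nasal voicing): /t/ is a voiceless stop immediately after the nasal /n/, so it voices to [d]. /lidilugmasantiux/ → lidilugmasandiux.
Rule 2 (final i-epenthesis): the form ends in the consonant /x/, so [i] is inserted word-finally. /lidilugmasandiux/ → lidilugmasandiuxi.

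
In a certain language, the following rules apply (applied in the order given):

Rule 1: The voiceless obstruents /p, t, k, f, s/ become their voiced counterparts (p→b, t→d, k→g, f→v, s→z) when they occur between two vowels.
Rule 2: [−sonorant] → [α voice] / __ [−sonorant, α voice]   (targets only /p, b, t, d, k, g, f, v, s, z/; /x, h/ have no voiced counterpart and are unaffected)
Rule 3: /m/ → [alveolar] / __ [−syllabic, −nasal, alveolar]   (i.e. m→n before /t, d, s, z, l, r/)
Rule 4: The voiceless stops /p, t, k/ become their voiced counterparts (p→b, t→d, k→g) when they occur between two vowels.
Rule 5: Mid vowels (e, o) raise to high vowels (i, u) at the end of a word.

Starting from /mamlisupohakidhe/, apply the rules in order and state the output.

manlizubohagithi

Rule 1 (intervocalic voicing): /s/ is a voiceless obstruent between vowels /i/ and /u/, so it voices to [z]. /p/ is a voiceless obstruent between vowels /u/ and /o/, so it voices to [b]. /k/ is a voiceless obstruent between vowels /a/ and /i/, so it voices to [g]. /mamlisupohakidhe/ → mamlizubohagidhe.
Rule 2 (regressive voicing assimilation): /d/ precedes the voiceless obstruent /h/, so it devoices to [t] by assimilation. /mamlizubohagidhe/ → mamlizubohagithe.
Rule 3 (nasal place assimilation): /m/ precedes the alveolar consonant /l/, so it assimilates in place to [n]. /mamlizubohagithe/ → manlizubohagithe.
Rule 4 (intervocalic voicing): no segment meets the environment; /manlizubohagithe/ is unchanged.
Rule 5 (final vowel raising): /e/ is a mid vowel in word-final position, so it raises to [i]. /manlizubohagithe/ → manlizubohagithi.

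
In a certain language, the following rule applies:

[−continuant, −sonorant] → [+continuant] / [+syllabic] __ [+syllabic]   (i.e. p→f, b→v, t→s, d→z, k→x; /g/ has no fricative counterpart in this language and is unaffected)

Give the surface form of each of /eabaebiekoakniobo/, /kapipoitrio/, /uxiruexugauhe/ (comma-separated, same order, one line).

/eabaebiekoakniobo/: /b/ is a stop between vowels /a/ and /a/, so it spirantizes to the fricative [v]. /b/ is a stop between vowels /e/ and /i/, so it spirantizes to the fricative [v]. /k/ is a stop between vowels /e/ and /o/, so it spirantizes to the fricative [x]. /b/ is a stop between vowels /o/ and /o/, so it spirantizes to the fricative [v]. → [eavaeviexoakniovo].
/kapipoitrio/: /p/ is a stop between vowels /a/ and /i/, so it spirantizes to the fricative [f]. /p/ is a stop between vowels /i/ and /o/, so it spirantizes to the fricative [f]. → [kafifoitrio].
/uxiruexugauhe/: the rule's environment is not met; surfaces unchanged as [uxiruexugauhe].

eavaeviexoakniovo, kafifoitrio, uxiruexugauhe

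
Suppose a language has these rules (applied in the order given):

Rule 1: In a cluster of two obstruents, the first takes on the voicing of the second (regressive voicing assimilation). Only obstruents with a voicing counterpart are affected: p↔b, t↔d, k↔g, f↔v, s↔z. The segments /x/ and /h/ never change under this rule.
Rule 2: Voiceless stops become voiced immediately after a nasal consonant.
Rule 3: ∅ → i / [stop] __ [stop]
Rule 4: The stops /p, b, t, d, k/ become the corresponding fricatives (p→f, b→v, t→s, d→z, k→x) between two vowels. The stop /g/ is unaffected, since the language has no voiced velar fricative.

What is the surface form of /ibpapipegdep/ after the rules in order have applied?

ififafifegizep

Rule 1 (regressive voicing assimilation): /b/ precedes the voiceless obstruent /p/, so it devoices to [p] by assimilation. /ibpapipegdep/ → ippapipegdep.
Rule 2 (post-nasal voicing): no segment meets the environment; /ippapipegdep/ is unchanged.
Rule 3 (stop-cluster i-epenthesis): /p/ and /p/ form a stop–stop cluster, so [i] is inserted between them. /g/ and /d/ form a stop–stop cluster, so [i] is inserted between them. /ippapipegdep/ → ipipapipegidep.
Rule 4 (intervocalic spirantization): /p/ is a stop between vowels /i/ and /i/, so it spirantizes to the fricative [f]. /p/ is a stop between vowels /i/ and /a/, so it spirantizes to the fricative [f]. /p/ is a stop between vowels /a/ and /i/, so it spirantizes to the fricative [f]. /p/ is a stop between vowels /i/ and /e/, so it spirantizes to the fricative [f]. /d/ is a stop between vowels /i/ and /e/, so it spirantizes to the fricative [z]. /ipipapipegidep/ → ififafifegizep.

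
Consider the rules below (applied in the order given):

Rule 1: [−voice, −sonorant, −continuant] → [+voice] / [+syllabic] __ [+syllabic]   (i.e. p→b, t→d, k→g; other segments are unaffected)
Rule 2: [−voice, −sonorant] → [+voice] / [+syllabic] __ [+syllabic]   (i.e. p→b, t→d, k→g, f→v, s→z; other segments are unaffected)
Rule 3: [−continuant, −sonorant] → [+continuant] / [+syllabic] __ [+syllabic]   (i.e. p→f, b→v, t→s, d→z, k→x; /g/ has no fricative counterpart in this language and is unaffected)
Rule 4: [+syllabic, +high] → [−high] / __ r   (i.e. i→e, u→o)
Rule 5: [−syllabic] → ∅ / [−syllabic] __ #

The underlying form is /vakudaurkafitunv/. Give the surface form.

Rule 1 (intervocalic voicing): /k/ is a voiceless stop between vowels /a/ and /u/, so it voices to [g]. /t/ is a voiceless stop between vowels /i/ and /u/, so it voices to [d]. /vakudaurkafitunv/ → vagudaurkafidunv.
Rule 2 (intervocalic voicing): /f/ is a voiceless obstruent between vowels /a/ and /i/, so it voices to [v]. /vagudaurkafidunv/ → vagudaurkavidunv.
Rule 3 (intervocalic spirantization): /d/ is a stop between vowels /u/ and /a/, so it spirantizes to the fricative [z]. /d/ is a stop between vowels /i/ and /u/, so it spirantizes to the fricative [z]. /vagudaurkavidunv/ → vaguzaurkavizunv.
Rule 4 (pre-rhotic lowering): /u/ is a high vowel immediately before /r/, so it lowers to [o]. /vaguzaurkavizunv/ → vaguzaorkavizunv.
Rule 5 (final cluster simplification): /v/ is the second consonant of a word-final cluster /nv/, so it deletes. /vaguzaorkavizunv/ → vaguzaorkavizun.

vaguzaorkavizun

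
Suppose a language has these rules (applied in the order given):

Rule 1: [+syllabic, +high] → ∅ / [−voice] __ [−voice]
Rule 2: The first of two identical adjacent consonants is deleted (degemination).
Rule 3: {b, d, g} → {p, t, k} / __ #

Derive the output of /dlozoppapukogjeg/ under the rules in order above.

dlozopapkogjek

Rule 1 (high vowel syncope): /u/ is a high vowel flanked by voiceless consonants /p/ and /k/, so it deletes. /dlozoppapukogjeg/ → dlozoppapkogjeg.
Rule 2 (degemination): /pp/ is a geminate; the first /p/ deletes. /dlozoppapkogjeg/ → dlozopapkogjeg.
Rule 3 (final devoicing): /g/ is a voiced stop in word-final position, so it devoices to [k]. /dlozopapkogjeg/ → dlozopapkogjek.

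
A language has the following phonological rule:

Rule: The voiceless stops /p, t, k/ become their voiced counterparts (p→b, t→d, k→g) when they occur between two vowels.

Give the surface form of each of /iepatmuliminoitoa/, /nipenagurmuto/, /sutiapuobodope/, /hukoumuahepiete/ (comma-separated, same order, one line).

iebatmuliminoidoa, nibenagurmudo, sudiabuobodobe, hugoumuahebiede

/iepatmuliminoitoa/: /p/ is a voiceless stop between vowels /e/ and /a/, so it voices to [b]. /t/ is a voiceless stop between vowels /i/ and /o/, so it voices to [d]. → [iebatmuliminoidoa].
/nipenagurmuto/: /p/ is a voiceless stop between vowels /i/ and /e/, so it voices to [b]. /t/ is a voiceless stop between vowels /u/ and /o/, so it voices to [d]. → [nibenagurmudo].
/sutiapuobodope/: /t/ is a voiceless stop between vowels /u/ and /i/, so it voices to [d]. /p/ is a voiceless stop between vowels /a/ and /u/, so it voices to [b]. /p/ is a voiceless stop between vowels /o/ and /e/, so it voices to [b]. → [sudiabuobodobe].
/hukoumuahepiete/: /k/ is a voiceless stop between vowels /u/ and /o/, so it voices to [g]. /p/ is a voiceless stop between vowels /e/ and /i/, so it voices to [b]. /t/ is a voiceless stop between vowels /e/ and /e/, so it voices to [d]. → [hugoumuahebiede].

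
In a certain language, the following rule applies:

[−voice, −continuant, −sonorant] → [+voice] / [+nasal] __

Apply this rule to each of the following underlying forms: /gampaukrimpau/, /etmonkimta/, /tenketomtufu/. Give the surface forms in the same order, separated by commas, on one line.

gambaukrimbau, etmongimda, tengetomdufu

/gampaukrimpau/: /p/ is a voiceless stop immediately after the nasal /m/, so it voices to [b]. /p/ is a voiceless stop immediately after the nasal /m/, so it voices to [b]. → [gambaukrimbau].
/etmonkimta/: /k/ is a voiceless stop immediately after the nasal /n/, so it voices to [g]. /t/ is a voiceless stop immediately after the nasal /m/, so it voices to [d]. → [etmongimda].
/tenketomtufu/: /k/ is a voiceless stop immediately after the nasal /n/, so it voices to [g]. /t/ is a voiceless stop immediately after the nasal /m/, so it voices to [d]. → [tengetomdufu].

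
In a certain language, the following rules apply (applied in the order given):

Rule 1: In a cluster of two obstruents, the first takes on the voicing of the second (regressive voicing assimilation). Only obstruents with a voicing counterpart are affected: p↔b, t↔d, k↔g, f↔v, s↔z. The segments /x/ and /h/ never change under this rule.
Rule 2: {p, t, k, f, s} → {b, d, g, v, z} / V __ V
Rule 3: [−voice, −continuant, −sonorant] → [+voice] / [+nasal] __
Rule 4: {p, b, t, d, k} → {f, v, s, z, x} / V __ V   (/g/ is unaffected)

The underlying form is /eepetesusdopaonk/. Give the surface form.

eevezezuzdovaong

Rule 1 (regressive voicing assimilation): /s/ precedes the voiced obstruent /d/, so it voices to [z] by assimilation. /eepetesusdopaonk/ → eepetesuzdopaonk.
Rule 2 (intervocalic voicing): /p/ is a voiceless obstruent between vowels /e/ and /e/, so it voices to [b]. /t/ is a voiceless obstruent between vowels /e/ and /e/, so it voices to [d]. /s/ is a voiceless obstruent between vowels /e/ and /u/, so it voices to [z]. /p/ is a voiceless obstruent between vowels /o/ and /a/, so it voices to [b]. /eepetesuzdopaonk/ → eebedezuzdobaonk.
Rule 3 (post-nasal voicing): /k/ is a voiceless stop immediately after the nasal /n/, so it voices to [g]. /eebedezuzdobaonk/ → eebedezuzdobaong.
Rule 4 (intervocalic spirantization): /b/ is a stop between vowels /e/ and /e/, so it spirantizes to the fricative [v]. /d/ is a stop between vowels /e/ and /e/, so it spirantizes to the fricative [z]. /b/ is a stop between vowels /o/ and /a/, so it spirantizes to the fricative [v]. /eebedezuzdobaong/ → eevezezuzdovaong.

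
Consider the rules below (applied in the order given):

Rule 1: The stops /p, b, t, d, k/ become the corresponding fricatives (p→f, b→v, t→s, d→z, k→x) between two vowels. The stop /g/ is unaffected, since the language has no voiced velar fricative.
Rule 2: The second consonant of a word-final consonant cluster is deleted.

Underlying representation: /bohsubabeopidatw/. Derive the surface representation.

Rule 1 (intervocalic spirantization): /b/ is a stop between vowels /u/ and /a/, so it spirantizes to the fricative [v]. /b/ is a stop between vowels /a/ and /e/, so it spirantizes to the fricative [v]. /p/ is a stop between vowels /o/ and /i/, so it spirantizes to the fricative [f]. /d/ is a stop between vowels /i/ and /a/, so it spirantizes to the fricative [z]. /bohsubabeopidatw/ → bohsuvaveofizatw.
Rule 2 (final cluster simplification): /w/ is the second consonant of a word-final cluster /tw/, so it deletes. /bohsuvaveofizatw/ → bohsuvaveofizat.

bohsuvaveofizat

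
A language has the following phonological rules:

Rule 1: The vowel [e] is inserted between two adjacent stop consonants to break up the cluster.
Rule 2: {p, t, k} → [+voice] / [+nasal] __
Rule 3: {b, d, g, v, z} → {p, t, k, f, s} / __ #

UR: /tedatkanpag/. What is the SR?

Rule 1 (stop-cluster e-epenthesis): /t/ and /k/ form a stop–stop cluster, so [e] is inserted between them. /tedatkanpag/ → tedatekanpag.
Rule 2 (post-nasal voicing): /p/ is a voiceless stop immediately after the nasal /n/, so it voices to [b]. /tedatekanpag/ → tedatekanbag.
Rule 3 (final devoicing): /g/ is a voiced obstruent in word-final position, so it devoices to [k]. /tedatekanbag/ → tedatekanbak.

tedatekanbak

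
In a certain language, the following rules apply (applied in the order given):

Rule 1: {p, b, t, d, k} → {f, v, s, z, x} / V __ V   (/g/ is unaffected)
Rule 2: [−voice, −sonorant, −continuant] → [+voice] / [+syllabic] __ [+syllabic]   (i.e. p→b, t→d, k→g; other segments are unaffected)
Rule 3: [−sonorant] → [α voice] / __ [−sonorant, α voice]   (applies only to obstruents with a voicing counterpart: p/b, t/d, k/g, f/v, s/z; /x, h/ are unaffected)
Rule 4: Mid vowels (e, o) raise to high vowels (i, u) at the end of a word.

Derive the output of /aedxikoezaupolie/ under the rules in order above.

Rule 1 (intervocalic spirantization): /k/ is a stop between vowels /i/ and /o/, so it spirantizes to the fricative [x]. /p/ is a stop between vowels /u/ and /o/, so it spirantizes to the fricative [f]. /aedxikoezaupolie/ → aedxixoezaufolie.
Rule 2 (intervocalic voicing): no segment meets the environment; /aedxixoezaufolie/ is unchanged.
Rule 3 (regressive voicing assimilation): /d/ precedes the voiceless obstruent /x/, so it devoices to [t] by assimilation. /aedxixoezaufolie/ → aetxixoezaufolie.
Rule 4 (final vowel raising): /e/ is a mid vowel in word-final position, so it raises to [i]. /aetxixoezaufolie/ → aetxixoezaufolii.

aetxixoezaufolii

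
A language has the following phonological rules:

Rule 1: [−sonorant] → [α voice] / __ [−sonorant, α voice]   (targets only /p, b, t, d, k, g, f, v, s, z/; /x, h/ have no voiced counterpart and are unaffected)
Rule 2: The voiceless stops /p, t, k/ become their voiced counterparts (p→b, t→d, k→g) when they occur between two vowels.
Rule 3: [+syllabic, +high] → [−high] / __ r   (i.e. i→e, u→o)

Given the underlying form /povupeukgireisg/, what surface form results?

povubeuggereizg

Rule 1 (regressive voicing assimilation): /k/ precedes the voiced obstruent /g/, so it voices to [g] by assimilation. /s/ precedes the voiced obstruent /g/, so it voices to [z] by assimilation. /povupeukgireisg/ → povupeuggireizg.
Rule 2 (intervocalic voicing): /p/ is a voiceless stop between vowels /u/ and /e/, so it voices to [b]. /povupeuggireizg/ → povubeuggireizg.
Rule 3 (pre-rhotic lowering): /i/ is a high vowel immediately before /r/, so it lowers to [e]. /povubeuggireizg/ → povubeuggereizg.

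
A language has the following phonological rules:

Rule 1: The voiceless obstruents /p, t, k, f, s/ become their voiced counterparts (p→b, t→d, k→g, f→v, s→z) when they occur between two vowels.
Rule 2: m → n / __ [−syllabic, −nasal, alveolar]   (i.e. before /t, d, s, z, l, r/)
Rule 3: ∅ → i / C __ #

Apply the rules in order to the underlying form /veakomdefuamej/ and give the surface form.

veagondevuameji

Rule 1 (intervocalic voicing): /k/ is a voiceless obstruent between vowels /a/ and /o/, so it voices to [g]. /f/ is a voiceless obstruent between vowels /e/ and /u/, so it voices to [v]. /veakomdefuamej/ → veagomdevuamej.
Rule 2 (nasal place assimilation): /m/ precedes the alveolar consonant /d/, so it assimilates in place to [n]. /veagomdevuamej/ → veagondevuamej.
Rule 3 (final i-epenthesis): the form ends in the consonant /j/, so [i] is inserted word-finally. /veagondevuamej/ → veagondevuameji.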